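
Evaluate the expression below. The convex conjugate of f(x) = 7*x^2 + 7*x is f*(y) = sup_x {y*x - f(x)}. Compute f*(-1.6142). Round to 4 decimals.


f*(y) = sup_x {y*x - a*x^2 - b*x} = sup_x {(y-b)*x - a*x^2}
FOC: (y - b) - 2a*x = 0 => x* = (y - b)/(2a)
x* = (-1.6142 - 7)/(2*7) = -0.6153
f*(-1.6142) = (y-b)^2/(4a) = (-1.6142 - 7)^2/(4*7)
= 74.2044/28 = 2.6502


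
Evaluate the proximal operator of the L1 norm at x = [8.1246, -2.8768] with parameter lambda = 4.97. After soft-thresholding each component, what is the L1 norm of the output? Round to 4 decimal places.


Soft-thresholding with lambda = 4.97:
prox(8.1246) = sign(8.1246)*max(|8.1246| - 4.97, 0) = 3.1546
prox(-2.8768) = sign(-2.8768)*max(|-2.8768| - 4.97, 0) = 0.0
prox(x) = [3.1546, 0.0]
||prox(x)||_1 = 3.1546 + 0.0 = 3.1546


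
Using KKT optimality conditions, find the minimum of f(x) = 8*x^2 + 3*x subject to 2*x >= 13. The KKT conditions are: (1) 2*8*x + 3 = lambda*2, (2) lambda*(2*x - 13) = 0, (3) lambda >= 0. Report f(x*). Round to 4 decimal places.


Step 1: Try lambda = 0 (constraint inactive).
x_unc = -3/(2*8) = -0.1875
Check: 2*-0.1875 = -0.375 < 13 -- violated!
Step 2: Constraint must be active: 2*x = 13
x* = 13/2 = 6.5
lambda = (2*8*6.5 + 3)/2 = 53.5
Step 3: Compute optimal value.
f(x*) = 8*6.5^2 + 3*6.5 = 357.5


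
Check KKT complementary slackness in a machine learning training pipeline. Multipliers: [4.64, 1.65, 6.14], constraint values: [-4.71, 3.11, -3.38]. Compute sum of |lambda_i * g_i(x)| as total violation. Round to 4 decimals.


KKT complementary slackness check:
lambda_1 * g_1 = 4.64 * -4.71 = -21.8544
lambda_2 * g_2 = 1.65 * 3.11 = 5.1315
lambda_3 * g_3 = 6.14 * -3.38 = -20.7532
Total violation = 21.8544 + 5.1315 + 20.7532 = 47.7391


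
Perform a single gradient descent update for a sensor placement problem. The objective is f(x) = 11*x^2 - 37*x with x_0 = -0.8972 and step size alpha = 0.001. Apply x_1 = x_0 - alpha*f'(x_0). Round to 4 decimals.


We compute the gradient at x_0 and apply the update.
f'(x) = 22*x - 37
f'(-0.8972) = 22*-0.8972 - 37 = -56.7384
x_1 = -0.8972 - 0.001*-56.7384 = -0.8405


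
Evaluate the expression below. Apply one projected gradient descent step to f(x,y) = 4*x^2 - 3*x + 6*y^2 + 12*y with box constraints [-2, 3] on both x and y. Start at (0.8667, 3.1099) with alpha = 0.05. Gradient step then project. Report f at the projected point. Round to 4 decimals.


Step 1: Compute gradient at (0.8667, 3.1099).
grad_x = 2*4*0.8667 - 3 = 3.9336
grad_y = 2*6*3.1099 + 12 = 49.3188
Step 2: Gradient step.
x_raw = 0.8667 - 0.05*3.9336 = 0.67
y_raw = 3.1099 - 0.05*49.3188 = 0.644
Step 3: Project onto [-2, 3].
x_proj = clip(0.67) = 0.67
y_proj = clip(0.644) = 0.644
Step 4: Evaluate f.
f(0.67, 0.644) = 10.0013


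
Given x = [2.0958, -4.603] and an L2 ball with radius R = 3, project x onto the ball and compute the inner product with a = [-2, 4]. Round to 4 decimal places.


Step 1: Compute ||x|| (intermediates to 6 decimals).
||x|| = sqrt(2.0958^2 + (-4.603)^2) = 5.057666
Step 2: Project.
Since ||x|| > R, scale = R/||x|| = 3/5.057666 = 0.593159, proj(x) = scale * x
proj(x) = [1.243143, -2.730311]
Step 3: Dot product.
a^T * proj(x) = -2*1.243143 + 4*(-2.730311) = -13.4075


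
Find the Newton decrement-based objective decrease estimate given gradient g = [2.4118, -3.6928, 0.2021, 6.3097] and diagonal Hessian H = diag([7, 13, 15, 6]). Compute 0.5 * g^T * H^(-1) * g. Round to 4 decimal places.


Step 1: H is diagonal, so H^(-1) * g = [0.3445, -0.2841, 0.0135, 1.0516].
Step 2: g^T H^(-1) g = sum_i g_i^2 / H_ii
  = (2.4118)^2/7 + (-3.6928)^2/13 + (0.2021)^2/15 + (6.3097)^2/6
  = 0.831 + 1.049 + 0.0027 + 6.6354 = 8.5181
Step 3: Objective decrease = 0.5 * g^T H^(-1) g = 4.259


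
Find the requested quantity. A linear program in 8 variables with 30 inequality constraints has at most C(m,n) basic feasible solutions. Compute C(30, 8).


Each vertex corresponds to some choice of n active constraints out of m, so the number of vertices is at most C(m, n) = m! / (n!(m-n)!).
m = 30, n = 8
Numerator: 30 * 29 * 28 * 27 * 26 * 25 * 24 * 23
Denominator: 8! = 40320
C(30, 8) = 5852925


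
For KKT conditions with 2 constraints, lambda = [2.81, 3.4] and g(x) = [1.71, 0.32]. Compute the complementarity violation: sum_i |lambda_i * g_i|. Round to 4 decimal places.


KKT complementary slackness check:
lambda_1 * g_1 = 2.81 * 1.71 = 4.8051
lambda_2 * g_2 = 3.4 * 0.32 = 1.088
Total violation = 4.8051 + 1.088 = 5.8931


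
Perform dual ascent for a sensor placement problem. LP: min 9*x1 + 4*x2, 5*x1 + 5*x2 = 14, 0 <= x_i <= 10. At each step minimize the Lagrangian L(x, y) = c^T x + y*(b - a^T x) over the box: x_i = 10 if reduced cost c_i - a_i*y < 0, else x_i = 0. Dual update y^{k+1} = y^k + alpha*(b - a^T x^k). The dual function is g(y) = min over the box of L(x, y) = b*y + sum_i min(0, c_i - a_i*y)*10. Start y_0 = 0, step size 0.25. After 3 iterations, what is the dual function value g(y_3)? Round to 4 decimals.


Dual ascent for LP: min 9*x1 + 4*x2, 5*x1 + 5*x2 = 14, 0 <= x_i <= 10
Step 1: y^k = 0.0, reduced costs: (9.0, 4.0)
  x^k = (0.0, 0.0), subgradient = b - a^T x = 14.0
  y^{k+1} = 0.0 + 0.25*14.0 = 3.5
Step 2: y^k = 3.5, reduced costs: (-8.5, -13.5)
  x^k = (10.0, 10.0), subgradient = b - a^T x = -86.0
  y^{k+1} = 3.5 + 0.25*-86.0 = -18.0
Step 3: y^k = -18.0, reduced costs: (99.0, 94.0)
  x^k = (0.0, 0.0), subgradient = b - a^T x = 14.0
  y^{k+1} = -18.0 + 0.25*14.0 = -14.5
Dual objective at y_3 = -14.5: reduced costs (81.5, 76.5), box minimizer x = (0.0, 0.0)
g(y_3) = b*y + (c1 - a1*y)*x1 + (c2 - a2*y)*x2 = 14*(-14.5) + 81.5*0.0 + 76.5*0.0 = -203.0 + 0.0 + 0.0 = -203.0


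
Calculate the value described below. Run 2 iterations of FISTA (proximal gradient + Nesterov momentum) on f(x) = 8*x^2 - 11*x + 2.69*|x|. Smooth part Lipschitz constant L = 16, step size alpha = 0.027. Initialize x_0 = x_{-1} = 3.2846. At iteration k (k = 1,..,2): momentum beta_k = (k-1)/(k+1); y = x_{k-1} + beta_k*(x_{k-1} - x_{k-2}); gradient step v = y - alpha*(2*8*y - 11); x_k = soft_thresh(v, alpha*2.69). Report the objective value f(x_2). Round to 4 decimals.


FISTA on f(x) = 8*x^2 - 11*x + 2.69*|x|
L = 16, alpha = 0.027
Iteration 1: beta = 0.0, y = 3.2846 + 0.0*(3.2846 - 3.2846) = 3.2846
  grad(y) = 41.5536, v = y - alpha*grad = 2.1627
  prox(v) = soft_thresh(2.1627, 0.0726) = 2.09
Iteration 2: beta = 0.3333, y = 2.09 + 0.3333*(2.09 - 3.2846) = 1.6918
  grad(y) = 16.0693, v = y - alpha*grad = 1.258
  prox(v) = soft_thresh(1.258, 0.0726) = 1.1853
f(x_2) = 8*1.1853^2 - 11*1.1853 + 2.69*|1.1853| = 1.39


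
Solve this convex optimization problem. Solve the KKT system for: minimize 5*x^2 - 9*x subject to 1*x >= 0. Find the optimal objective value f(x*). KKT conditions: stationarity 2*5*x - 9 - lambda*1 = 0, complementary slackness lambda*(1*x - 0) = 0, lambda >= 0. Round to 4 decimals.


Step 1: Try lambda = 0 (constraint inactive).
Stationarity: 2*5*x - 9 = 0
x* = 9/(2*5) = 0.9
Check constraint: 1*0.9 = 0.9 >= 0 -- satisfied.
Step 2: Compute optimal value.
f(x*) = 5*0.9^2 - 9*0.9 = -4.05


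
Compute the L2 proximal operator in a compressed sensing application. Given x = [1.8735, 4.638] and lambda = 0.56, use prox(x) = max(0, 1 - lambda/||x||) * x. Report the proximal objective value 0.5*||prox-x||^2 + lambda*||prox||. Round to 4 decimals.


Step 1: Compute ||x||.
||x|| = 5.0021
Step 2: Compute scaling factor.
scale = max(0, 1 - 0.56/5.0021) = 0.888
Step 3: prox(x) = [1.6638, 4.1188]
||prox(x)|| = 4.4421
Step 4: Proximal objective.
0.5*||prox-x||^2 = 0.1568
lambda*||prox|| = 2.4876
Total = 2.6444


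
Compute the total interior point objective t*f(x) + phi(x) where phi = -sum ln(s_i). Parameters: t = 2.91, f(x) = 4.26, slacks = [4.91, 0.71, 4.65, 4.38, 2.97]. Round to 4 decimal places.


Step 1: Compute log-barrier.
ln values: [1.5913, -0.3425, 1.5369, 1.477, 1.0886]
phi = -(1.5913 - 0.3425 + 1.5369 + 1.477 + 1.0886) = -5.3513
Step 2: Compute augmented objective.
t*f(x) = 2.91*4.26 = 12.3966
Total = 12.3966 - 5.3513 = 7.0453


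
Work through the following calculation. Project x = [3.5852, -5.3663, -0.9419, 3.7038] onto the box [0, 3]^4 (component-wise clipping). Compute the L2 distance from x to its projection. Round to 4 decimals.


Project each component onto [0, 3].
clip(3.5852) = 3.0, clip(-5.3663) = 0.0, clip(-0.9419) = 0.0, clip(3.7038) = 3.0
Projection = [3.0, 0.0, 0.0, 3.0]
Squared diffs: [0.3425, 28.7972, 0.8872, 0.4953]
Distance = sqrt(30.5222) = 5.5247


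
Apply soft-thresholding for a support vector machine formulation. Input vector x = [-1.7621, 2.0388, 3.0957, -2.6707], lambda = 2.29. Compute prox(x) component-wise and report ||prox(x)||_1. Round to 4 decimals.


Soft-thresholding with lambda = 2.29:
prox(-1.7621) = sign(-1.7621)*max(|-1.7621| - 2.29, 0) = 0.0
prox(2.0388) = sign(2.0388)*max(|2.0388| - 2.29, 0) = 0.0
prox(3.0957) = sign(3.0957)*max(|3.0957| - 2.29, 0) = 0.8057
prox(-2.6707) = sign(-2.6707)*max(|-2.6707| - 2.29, 0) = -0.3807
prox(x) = [0.0, 0.0, 0.8057, -0.3807]
||prox(x)||_1 = 0.0 + 0.0 + 0.8057 + 0.3807 = 1.1864


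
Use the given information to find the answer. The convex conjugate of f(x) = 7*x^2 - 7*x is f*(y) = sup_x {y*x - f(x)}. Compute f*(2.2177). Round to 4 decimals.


f*(y) = sup_x {y*x - a*x^2 - b*x} = sup_x {(y-b)*x - a*x^2}
FOC: (y - b) - 2a*x = 0 => x* = (y - b)/(2a)
x* = (2.2177 + 7)/(2*7) = 0.6584
f*(2.2177) = (y-b)^2/(4a) = (2.2177 + 7)^2/(4*7)
= 84.966/28 = 3.0345


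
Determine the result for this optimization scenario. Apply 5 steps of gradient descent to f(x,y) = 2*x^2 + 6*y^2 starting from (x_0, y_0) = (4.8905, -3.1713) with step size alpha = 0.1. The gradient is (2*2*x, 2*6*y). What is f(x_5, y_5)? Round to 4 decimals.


Gradient descent on f(x,y) = 2*x^2 + 6*y^2.
Starting point: (4.8905, -3.1713), alpha = 0.1
Step 1: grad_x = 2*2*4.8905 = 19.562, grad_y = 2*6*-3.1713 = -38.0556
  x_1 = 4.8905 - 0.1*19.562 = 2.9343
  y_1 = -3.1713 - 0.1*-38.0556 = 0.6343
Step 2: grad_x = 2*2*2.9343 = 11.7372, grad_y = 2*6*0.6343 = 7.6111
  x_2 = 2.9343 - 0.1*11.7372 = 1.7606
  y_2 = 0.6343 - 0.1*7.6111 = -0.1269
Step 3: grad_x = 2*2*1.7606 = 7.0423, grad_y = 2*6*-0.1269 = -1.5222
  x_3 = 1.7606 - 0.1*7.0423 = 1.0563
  y_3 = -0.1269 - 0.1*-1.5222 = 0.0254
Step 4: grad_x = 2*2*1.0563 = 4.2254, grad_y = 2*6*0.0254 = 0.3044
  x_4 = 1.0563 - 0.1*4.2254 = 0.6338
  y_4 = 0.0254 - 0.1*0.3044 = -0.0051
Step 5: grad_x = 2*2*0.6338 = 2.5352, grad_y = 2*6*-0.0051 = -0.0609
  x_5 = 0.6338 - 0.1*2.5352 = 0.3803
  y_5 = -0.0051 - 0.1*-0.0609 = 0.001
f(0.3803, 0.001) = 2*0.3803^2 + 6*0.001^2 = 0.2892


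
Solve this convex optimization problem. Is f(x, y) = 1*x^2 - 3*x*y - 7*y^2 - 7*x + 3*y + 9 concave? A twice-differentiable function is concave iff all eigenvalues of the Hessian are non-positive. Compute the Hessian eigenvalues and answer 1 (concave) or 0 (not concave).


The Hessian of f(x,y) = 1*x^2 - 3*x*y - 7*y^2 - 7*x + 3*y + 9 is:
H = [[2, -3], [-3, -14]]
Trace = 2 - 14 = -12
Determinant = 2*-14 - (-3)^2 = -37
Discriminant = (-12)^2 - 4*-37 = 292.0
Eigenvalues: lambda_1 = -14.544, lambda_2 = 2.544
The function is not concave.

0


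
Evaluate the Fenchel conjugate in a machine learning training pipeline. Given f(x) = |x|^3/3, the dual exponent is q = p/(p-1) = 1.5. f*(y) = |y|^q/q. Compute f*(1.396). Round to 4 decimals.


The conjugate exponent q satisfies 1/p + 1/q = 1.
p = 3, so q = 3/(3 - 1) = 1.5
|y|^q = 1.396^1.5 = 1.6494
f*(1.396) = 1.6494 / 1.5 = 1.0996


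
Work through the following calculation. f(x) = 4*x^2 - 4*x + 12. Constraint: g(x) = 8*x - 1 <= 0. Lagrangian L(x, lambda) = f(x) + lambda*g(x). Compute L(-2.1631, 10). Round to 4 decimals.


Step 1: Evaluate f(x).
f(-2.1631) = 4*(-2.1631)^2 - 4*(-2.1631) + 12 = 39.3684
Step 2: Evaluate g(x).
g(-2.1631) = 8*-2.1631 - 1 = -18.3048
Step 3: Compute Lagrangian.
L = 39.3684 + 10*-18.3048 = -143.6796


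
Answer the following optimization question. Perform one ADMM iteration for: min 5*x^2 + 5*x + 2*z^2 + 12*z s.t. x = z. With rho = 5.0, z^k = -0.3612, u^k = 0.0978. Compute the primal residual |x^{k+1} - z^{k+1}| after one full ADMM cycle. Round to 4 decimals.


ADMM iteration with rho = 5.0, z^k = -0.3612, u^k = 0.0978
Step 1: x-update.
Minimize 5*x^2 + 5*x + (5.0/2)*(x + 0.3612 + 0.0978)^2
FOC: (2*5 + 5.0)*x = -5 + 5.0*(-0.3612 - 0.0978)
x^{k+1} = -0.4863
Step 2: z-update.
Minimize 2*z^2 + 12*z + (5.0/2)*(-0.4863 - z + 0.0978)^2
FOC: (2*2 + 5.0)*z = -12 + 5.0*(-0.4863 + 0.0978)
z^{k+1} = -1.5492
Step 3: u-update.
u^{k+1} = 0.0978 - 0.4863 + 1.5492 = 1.1607
Step 4: Primal residual = |-0.4863 + 1.5492| = 1.0629


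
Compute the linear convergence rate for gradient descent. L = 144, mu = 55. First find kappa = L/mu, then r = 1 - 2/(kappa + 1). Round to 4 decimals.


Step 1: Compute the condition number.
kappa = L/mu = 144/55 = 2.6182
Step 2: Compute the convergence rate.
r = 1 - 2/(kappa + 1) = 1 - 2*mu/(L + mu) = (L - mu)/(L + mu) = 89/199 = 0.4472


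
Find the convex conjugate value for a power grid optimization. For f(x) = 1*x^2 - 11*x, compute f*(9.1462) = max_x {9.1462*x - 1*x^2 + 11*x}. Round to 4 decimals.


f*(y) = sup_x {y*x - a*x^2 - b*x} = sup_x {(y-b)*x - a*x^2}
FOC: (y - b) - 2a*x = 0 => x* = (y - b)/(2a)
x* = (9.1462 + 11)/(2*1) = 10.0731
f*(9.1462) = (y-b)^2/(4a) = (9.1462 + 11)^2/(4*1)
= 405.8694/4 = 101.4673


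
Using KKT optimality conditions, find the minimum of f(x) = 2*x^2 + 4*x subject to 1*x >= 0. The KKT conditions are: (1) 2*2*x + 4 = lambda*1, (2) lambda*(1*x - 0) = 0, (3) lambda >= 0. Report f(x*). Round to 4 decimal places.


Step 1: Try lambda = 0 (constraint inactive).
x_unc = -4/(2*2) = -1.0
Check: 1*-1.0 = -1.0 < 0 -- violated!
Step 2: Constraint must be active: 1*x = 0
x* = 0/1 = 0.0
lambda = (2*2*0.0 + 4)/1 = 4.0
Step 3: Compute optimal value.
f(x*) = 2*0.0^2 + 4*0.0 = 0.0


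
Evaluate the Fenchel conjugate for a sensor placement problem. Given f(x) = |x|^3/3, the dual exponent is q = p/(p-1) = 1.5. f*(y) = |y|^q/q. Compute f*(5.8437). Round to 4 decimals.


The conjugate exponent q satisfies 1/p + 1/q = 1.
p = 3, so q = 3/(3 - 1) = 1.5
|y|^q = 5.8437^1.5 = 14.1264
f*(5.8437) = 14.1264 / 1.5 = 9.4176


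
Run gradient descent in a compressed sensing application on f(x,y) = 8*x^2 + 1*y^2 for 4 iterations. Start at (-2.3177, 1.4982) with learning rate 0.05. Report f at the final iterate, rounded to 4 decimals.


Gradient descent on f(x,y) = 8*x^2 + 1*y^2.
Starting point: (-2.3177, 1.4982), alpha = 0.05
Step 1: grad_x = 2*8*-2.3177 = -37.0832, grad_y = 2*1*1.4982 = 2.9964
  x_1 = -2.3177 - 0.05*-37.0832 = -0.4635
  y_1 = 1.4982 - 0.05*2.9964 = 1.3484
Step 2: grad_x = 2*8*-0.4635 = -7.4166, grad_y = 2*1*1.3484 = 2.6968
  x_2 = -0.4635 - 0.05*-7.4166 = -0.0927
  y_2 = 1.3484 - 0.05*2.6968 = 1.2135
Step 3: grad_x = 2*8*-0.0927 = -1.4833, grad_y = 2*1*1.2135 = 2.4271
  x_3 = -0.0927 - 0.05*-1.4833 = -0.0185
  y_3 = 1.2135 - 0.05*2.4271 = 1.0922
Step 4: grad_x = 2*8*-0.0185 = -0.2967, grad_y = 2*1*1.0922 = 2.1844
  x_4 = -0.0185 - 0.05*-0.2967 = -0.0037
  y_4 = 1.0922 - 0.05*2.1844 = 0.983
f(-0.0037, 0.983) = 8*(-0.0037)^2 + 1*0.983^2 = 0.9663


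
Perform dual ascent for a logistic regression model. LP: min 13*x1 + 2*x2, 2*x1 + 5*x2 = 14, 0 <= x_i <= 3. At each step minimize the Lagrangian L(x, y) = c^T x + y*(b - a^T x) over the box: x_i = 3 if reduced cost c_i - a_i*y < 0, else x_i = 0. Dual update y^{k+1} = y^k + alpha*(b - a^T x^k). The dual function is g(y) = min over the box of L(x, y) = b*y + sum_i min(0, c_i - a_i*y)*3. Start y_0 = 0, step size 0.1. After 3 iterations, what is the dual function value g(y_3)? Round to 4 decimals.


Dual ascent for LP: min 13*x1 + 2*x2, 2*x1 + 5*x2 = 14, 0 <= x_i <= 3
Step 1: y^k = 0.0, reduced costs: (13.0, 2.0)
  x^k = (0.0, 0.0), subgradient = b - a^T x = 14.0
  y^{k+1} = 0.0 + 0.1*14.0 = 1.4
Step 2: y^k = 1.4, reduced costs: (10.2, -5.0)
  x^k = (0.0, 3.0), subgradient = b - a^T x = -1.0
  y^{k+1} = 1.4 + 0.1*-1.0 = 1.3
Step 3: y^k = 1.3, reduced costs: (10.4, -4.5)
  x^k = (0.0, 3.0), subgradient = b - a^T x = -1.0
  y^{k+1} = 1.3 + 0.1*-1.0 = 1.2
Dual objective at y_3 = 1.2: reduced costs (10.6, -4.0), box minimizer x = (0.0, 3.0)
g(y_3) = b*y + (c1 - a1*y)*x1 + (c2 - a2*y)*x2 = 14*1.2 + 10.6*0.0 + (-4.0)*3.0 = 16.8 + 0.0 - 12.0 = 4.8


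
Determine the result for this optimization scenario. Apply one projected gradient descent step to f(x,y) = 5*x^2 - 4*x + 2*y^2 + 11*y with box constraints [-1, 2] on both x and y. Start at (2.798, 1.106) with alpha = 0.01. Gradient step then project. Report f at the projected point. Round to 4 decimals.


Step 1: Compute gradient at (2.798, 1.106).
grad_x = 2*5*2.798 - 4 = 23.98
grad_y = 2*2*1.106 + 11 = 15.424
Step 2: Gradient step.
x_raw = 2.798 - 0.01*23.98 = 2.5582
y_raw = 1.106 - 0.01*15.424 = 0.9518
Step 3: Project onto [-1, 2].
x_proj = clip(2.5582) = 2.0
y_proj = clip(0.9518) = 0.9518
Step 4: Evaluate f.
f(2.0, 0.9518) = 24.2811


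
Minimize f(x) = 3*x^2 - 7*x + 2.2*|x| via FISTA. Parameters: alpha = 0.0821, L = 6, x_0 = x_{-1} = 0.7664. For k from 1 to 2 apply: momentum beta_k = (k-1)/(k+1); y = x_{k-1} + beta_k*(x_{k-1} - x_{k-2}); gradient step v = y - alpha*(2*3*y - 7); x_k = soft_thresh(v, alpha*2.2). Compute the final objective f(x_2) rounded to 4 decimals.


FISTA on f(x) = 3*x^2 - 7*x + 2.2*|x|
L = 6, alpha = 0.0821
Iteration 1: beta = 0.0, y = 0.7664 + 0.0*(0.7664 - 0.7664) = 0.7664
  grad(y) = -2.4016, v = y - alpha*grad = 0.9636
  prox(v) = soft_thresh(0.9636, 0.1806) = 0.783
Iteration 2: beta = 0.3333, y = 0.783 + 0.3333*(0.783 - 0.7664) = 0.7885
  grad(y) = -2.2692, v = y - alpha*grad = 0.9748
  prox(v) = soft_thresh(0.9748, 0.1806) = 0.7941
f(x_2) = 3*0.7941^2 - 7*0.7941 + 2.2*|0.7941| = -1.9199


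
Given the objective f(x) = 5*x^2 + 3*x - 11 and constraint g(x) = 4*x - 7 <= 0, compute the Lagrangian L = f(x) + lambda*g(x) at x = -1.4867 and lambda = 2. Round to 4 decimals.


Step 1: Evaluate f(x).
f(-1.4867) = 5*(-1.4867)^2 + 3*(-1.4867) - 11 = -4.4087
Step 2: Evaluate g(x).
g(-1.4867) = 4*-1.4867 - 7 = -12.9468
Step 3: Compute Lagrangian.
L = -4.4087 + 2*-12.9468 = -30.3023


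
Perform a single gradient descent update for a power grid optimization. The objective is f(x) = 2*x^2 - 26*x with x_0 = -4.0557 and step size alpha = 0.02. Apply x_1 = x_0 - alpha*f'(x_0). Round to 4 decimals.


We compute the gradient at x_0 and apply the update.
f'(x) = 4*x - 26
f'(-4.0557) = 4*-4.0557 - 26 = -42.2228
x_1 = -4.0557 - 0.02*-42.2228 = -3.2112


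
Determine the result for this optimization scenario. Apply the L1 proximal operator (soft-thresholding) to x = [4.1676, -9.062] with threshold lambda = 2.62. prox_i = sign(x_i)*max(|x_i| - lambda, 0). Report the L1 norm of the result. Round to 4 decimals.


Soft-thresholding with lambda = 2.62:
prox(4.1676) = sign(4.1676)*max(|4.1676| - 2.62, 0) = 1.5476
prox(-9.062) = sign(-9.062)*max(|-9.062| - 2.62, 0) = -6.442
prox(x) = [1.5476, -6.442]
||prox(x)||_1 = 1.5476 + 6.442 = 7.9896


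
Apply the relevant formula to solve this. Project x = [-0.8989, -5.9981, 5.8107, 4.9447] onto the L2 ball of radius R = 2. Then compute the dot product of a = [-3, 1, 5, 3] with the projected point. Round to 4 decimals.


Step 1: Compute ||x|| (intermediates to 6 decimals).
||x|| = sqrt((-0.8989)^2 + (-5.9981)^2 + 5.8107^2 + 4.9447^2) = 9.74677
Step 2: Project.
Since ||x|| > R, scale = R/||x|| = 2/9.74677 = 0.205196, proj(x) = scale * x
proj(x) = [-0.184451, -1.230786, 1.192332, 1.014633]
Step 3: Dot product.
a^T * proj(x) = -3*(-0.184451) + 1*(-1.230786) + 5*1.192332 + 3*1.014633 = 8.3281


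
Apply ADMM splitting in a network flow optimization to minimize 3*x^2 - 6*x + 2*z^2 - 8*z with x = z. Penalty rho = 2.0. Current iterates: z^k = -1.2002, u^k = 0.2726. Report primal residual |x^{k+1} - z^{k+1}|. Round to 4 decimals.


ADMM iteration with rho = 2.0, z^k = -1.2002, u^k = 0.2726
Step 1: x-update.
Minimize 3*x^2 - 6*x + (2.0/2)*(x + 1.2002 + 0.2726)^2
FOC: (2*3 + 2.0)*x = 6 + 2.0*(-1.2002 - 0.2726)
x^{k+1} = 0.3818
Step 2: z-update.
Minimize 2*z^2 - 8*z + (2.0/2)*(0.3818 - z + 0.2726)^2
FOC: (2*2 + 2.0)*z = 8 + 2.0*(0.3818 + 0.2726)
z^{k+1} = 1.5515
Step 3: u-update.
u^{k+1} = 0.2726 + 0.3818 - 1.5515 = -0.8971
Step 4: Primal residual = |0.3818 - 1.5515| = 1.1697


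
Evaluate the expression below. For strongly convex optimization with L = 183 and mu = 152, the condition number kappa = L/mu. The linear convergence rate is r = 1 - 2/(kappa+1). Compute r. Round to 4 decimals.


Step 1: Compute the condition number.
kappa = L/mu = 183/152 = 1.2039
Step 2: Compute the convergence rate.
r = 1 - 2/(kappa + 1) = 1 - 2*mu/(L + mu) = (L - mu)/(L + mu) = 31/335 = 0.0925


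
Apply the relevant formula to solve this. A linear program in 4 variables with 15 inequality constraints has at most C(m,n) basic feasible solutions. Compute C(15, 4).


Each vertex corresponds to some choice of n active constraints out of m, so the number of vertices is at most C(m, n) = m! / (n!(m-n)!).
m = 15, n = 4
Numerator: 15 * 14 * 13 * 12
Denominator: 4! = 24
C(15, 4) = 1365


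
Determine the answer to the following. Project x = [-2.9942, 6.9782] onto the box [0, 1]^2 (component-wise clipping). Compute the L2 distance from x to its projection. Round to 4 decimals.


Project each component onto [0, 1].
clip(-2.9942) = 0.0, clip(6.9782) = 1.0
Projection = [0.0, 1.0]
Squared diffs: [8.9652, 35.7389]
Distance = sqrt(44.7041) = 6.6861


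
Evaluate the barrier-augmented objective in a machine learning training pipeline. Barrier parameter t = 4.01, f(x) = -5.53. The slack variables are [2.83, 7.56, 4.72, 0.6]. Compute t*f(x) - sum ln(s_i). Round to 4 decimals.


Step 1: Compute log-barrier.
ln values: [1.0403, 2.0229, 1.5518, -0.5108]
phi = -(1.0403 + 2.0229 + 1.5518 - 0.5108) = -4.1041
Step 2: Compute augmented objective.
t*f(x) = 4.01*-5.53 = -22.1753
Total = -22.1753 - 4.1041 = -26.2794


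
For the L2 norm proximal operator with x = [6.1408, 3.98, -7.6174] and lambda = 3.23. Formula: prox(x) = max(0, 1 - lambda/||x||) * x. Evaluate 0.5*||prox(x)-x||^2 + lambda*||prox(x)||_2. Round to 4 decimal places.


Step 1: Compute ||x||.
||x|| = 10.5629
Step 2: Compute scaling factor.
scale = max(0, 1 - 3.23/10.5629) = 0.6942
Step 3: prox(x) = [4.263, 2.763, -5.2881]
||prox(x)|| = 7.3329
Step 4: Proximal objective.
0.5*||prox-x||^2 = 5.2165
lambda*||prox|| = 23.6853
Total = 28.9017


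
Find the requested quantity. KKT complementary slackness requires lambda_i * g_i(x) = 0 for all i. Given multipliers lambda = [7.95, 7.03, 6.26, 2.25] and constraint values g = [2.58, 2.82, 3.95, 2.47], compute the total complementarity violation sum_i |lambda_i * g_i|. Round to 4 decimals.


KKT complementary slackness check:
lambda_1 * g_1 = 7.95 * 2.58 = 20.511
lambda_2 * g_2 = 7.03 * 2.82 = 19.8246
lambda_3 * g_3 = 6.26 * 3.95 = 24.727
lambda_4 * g_4 = 2.25 * 2.47 = 5.5575
Total violation = 20.511 + 19.8246 + 24.727 + 5.5575 = 70.6201


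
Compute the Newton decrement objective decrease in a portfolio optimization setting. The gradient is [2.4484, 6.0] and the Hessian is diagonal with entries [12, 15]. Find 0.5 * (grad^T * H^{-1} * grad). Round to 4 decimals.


Step 1: H is diagonal, so H^(-1) * g = [0.204, 0.4].
Step 2: g^T H^(-1) g = sum_i g_i^2 / H_ii
  = (2.4484)^2/12 + (6.0)^2/15
  = 0.4996 + 2.4 = 2.8996
Step 3: Objective decrease = 0.5 * g^T H^(-1) g = 1.4498


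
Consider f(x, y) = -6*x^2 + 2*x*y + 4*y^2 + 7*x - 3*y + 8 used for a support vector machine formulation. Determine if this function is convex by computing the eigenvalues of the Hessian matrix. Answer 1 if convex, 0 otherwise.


The Hessian of f(x,y) = -6*x^2 + 2*x*y + 4*y^2 + 7*x - 3*y + 8 is:
H = [[-12, 2], [2, 8]]
Trace = -12 + 8 = -4
Determinant = -12*8 - (2)^2 = -100
Discriminant = (-4)^2 - 4*-100 = 416.0
Eigenvalues: lambda_1 = -12.198, lambda_2 = 8.198
The function is not convex.

0


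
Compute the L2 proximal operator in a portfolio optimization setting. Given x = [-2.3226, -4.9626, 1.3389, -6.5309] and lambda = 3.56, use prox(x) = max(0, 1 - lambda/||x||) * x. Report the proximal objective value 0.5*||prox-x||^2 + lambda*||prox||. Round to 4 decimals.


Step 1: Compute ||x||.
||x|| = 8.6294
Step 2: Compute scaling factor.
scale = max(0, 1 - 3.56/8.6294) = 0.5875
Step 3: prox(x) = [-1.3644, -2.9153, 0.7865, -3.8366]
||prox(x)|| = 5.0694
Step 4: Proximal objective.
0.5*||prox-x||^2 = 6.3368
lambda*||prox|| = 18.0471
Total = 24.384


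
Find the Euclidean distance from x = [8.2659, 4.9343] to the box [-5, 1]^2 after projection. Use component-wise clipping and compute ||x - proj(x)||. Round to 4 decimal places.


Project each component onto [-5, 1].
clip(8.2659) = 1.0, clip(4.9343) = 1.0
Projection = [1.0, 1.0]
Squared diffs: [52.7933, 15.4787]
Distance = sqrt(68.272) = 8.2627


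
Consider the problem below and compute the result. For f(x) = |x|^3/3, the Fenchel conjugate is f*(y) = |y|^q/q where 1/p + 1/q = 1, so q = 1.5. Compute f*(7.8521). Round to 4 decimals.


The conjugate exponent q satisfies 1/p + 1/q = 1.
p = 3, so q = 3/(3 - 1) = 1.5
|y|^q = 7.8521^1.5 = 22.0028
f*(7.8521) = 22.0028 / 1.5 = 14.6686


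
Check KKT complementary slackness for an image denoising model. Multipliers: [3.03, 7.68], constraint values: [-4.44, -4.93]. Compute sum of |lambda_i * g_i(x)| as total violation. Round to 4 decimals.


KKT complementary slackness check:
lambda_1 * g_1 = 3.03 * -4.44 = -13.4532
lambda_2 * g_2 = 7.68 * -4.93 = -37.8624
Total violation = 13.4532 + 37.8624 = 51.3156


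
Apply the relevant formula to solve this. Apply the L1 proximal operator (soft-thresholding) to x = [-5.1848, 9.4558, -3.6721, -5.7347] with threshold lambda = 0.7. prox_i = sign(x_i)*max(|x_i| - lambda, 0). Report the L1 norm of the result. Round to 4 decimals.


Soft-thresholding with lambda = 0.7:
prox(-5.1848) = sign(-5.1848)*max(|-5.1848| - 0.7, 0) = -4.4848
prox(9.4558) = sign(9.4558)*max(|9.4558| - 0.7, 0) = 8.7558
prox(-3.6721) = sign(-3.6721)*max(|-3.6721| - 0.7, 0) = -2.9721
prox(-5.7347) = sign(-5.7347)*max(|-5.7347| - 0.7, 0) = -5.0347
prox(x) = [-4.4848, 8.7558, -2.9721, -5.0347]
||prox(x)||_1 = 4.4848 + 8.7558 + 2.9721 + 5.0347 = 21.2474


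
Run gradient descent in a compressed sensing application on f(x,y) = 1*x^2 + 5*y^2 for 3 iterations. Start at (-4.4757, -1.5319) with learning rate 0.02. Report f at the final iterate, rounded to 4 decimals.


Gradient descent on f(x,y) = 1*x^2 + 5*y^2.
Starting point: (-4.4757, -1.5319), alpha = 0.02
Step 1: grad_x = 2*1*-4.4757 = -8.9514, grad_y = 2*5*-1.5319 = -15.319
  x_1 = -4.4757 - 0.02*-8.9514 = -4.2967
  y_1 = -1.5319 - 0.02*-15.319 = -1.2255
Step 2: grad_x = 2*1*-4.2967 = -8.5933, grad_y = 2*5*-1.2255 = -12.2552
  x_2 = -4.2967 - 0.02*-8.5933 = -4.1248
  y_2 = -1.2255 - 0.02*-12.2552 = -0.9804
Step 3: grad_x = 2*1*-4.1248 = -8.2496, grad_y = 2*5*-0.9804 = -9.8042
  x_3 = -4.1248 - 0.02*-8.2496 = -3.9598
  y_3 = -0.9804 - 0.02*-9.8042 = -0.7843
f(-3.9598, -0.7843) = 1*(-3.9598)^2 + 5*(-0.7843)^2 = 18.756


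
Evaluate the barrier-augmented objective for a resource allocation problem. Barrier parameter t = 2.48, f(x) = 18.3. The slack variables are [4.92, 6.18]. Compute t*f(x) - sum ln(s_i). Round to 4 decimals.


Step 1: Compute log-barrier.
ln values: [1.5933, 1.8213]
phi = -(1.5933 + 1.8213) = -3.4146
Step 2: Compute augmented objective.
t*f(x) = 2.48*18.3 = 45.384
Total = 45.384 - 3.4146 = 41.9694


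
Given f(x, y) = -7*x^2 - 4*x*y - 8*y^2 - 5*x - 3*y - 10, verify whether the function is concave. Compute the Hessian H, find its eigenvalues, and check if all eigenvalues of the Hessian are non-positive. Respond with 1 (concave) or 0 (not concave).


The Hessian of f(x,y) = -7*x^2 - 4*x*y - 8*y^2 - 5*x - 3*y - 10 is:
H = [[-14, -4], [-4, -16]]
Trace = -14 - 16 = -30
Determinant = -14*-16 - (-4)^2 = 208
Discriminant = (-30)^2 - 4*208 = 68.0
Eigenvalues: lambda_1 = -19.1231, lambda_2 = -10.8769
The function is concave.

1


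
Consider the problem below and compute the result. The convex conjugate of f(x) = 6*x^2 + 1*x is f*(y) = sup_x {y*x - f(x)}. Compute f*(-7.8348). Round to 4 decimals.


f*(y) = sup_x {y*x - a*x^2 - b*x} = sup_x {(y-b)*x - a*x^2}
FOC: (y - b) - 2a*x = 0 => x* = (y - b)/(2a)
x* = (-7.8348 - 1)/(2*6) = -0.7362
f*(-7.8348) = (y-b)^2/(4a) = (-7.8348 - 1)^2/(4*6)
= 78.0537/24 = 3.2522


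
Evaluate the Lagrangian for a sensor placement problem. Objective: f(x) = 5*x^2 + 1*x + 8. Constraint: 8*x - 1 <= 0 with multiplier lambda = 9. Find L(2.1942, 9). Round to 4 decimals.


Step 1: Evaluate f(x).
f(2.1942) = 5*2.1942^2 + 1*2.1942 + 8 = 34.2668
Step 2: Evaluate g(x).
g(2.1942) = 8*2.1942 - 1 = 16.5536
Step 3: Compute Lagrangian.
L = 34.2668 + 9*16.5536 = 183.2492


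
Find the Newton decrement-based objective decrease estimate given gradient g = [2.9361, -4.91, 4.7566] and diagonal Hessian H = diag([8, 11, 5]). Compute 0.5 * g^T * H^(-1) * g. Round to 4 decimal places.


Step 1: H is diagonal, so H^(-1) * g = [0.367, -0.4464, 0.9513].
Step 2: g^T H^(-1) g = sum_i g_i^2 / H_ii
  = (2.9361)^2/8 + (-4.91)^2/11 + (4.7566)^2/5
  = 1.0776 + 2.1916 + 4.525 = 7.7943
Step 3: Objective decrease = 0.5 * g^T H^(-1) g = 3.8971


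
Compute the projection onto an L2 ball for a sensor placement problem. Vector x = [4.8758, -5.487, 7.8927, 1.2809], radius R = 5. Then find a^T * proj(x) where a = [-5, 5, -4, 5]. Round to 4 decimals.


Step 1: Compute ||x|| (intermediates to 6 decimals).
||x|| = sqrt(4.8758^2 + (-5.487)^2 + 7.8927^2 + 1.2809^2) = 10.854308
Step 2: Project.
Since ||x|| > R, scale = R/||x|| = 5/10.854308 = 0.460647, proj(x) = scale * x
proj(x) = [2.246023, -2.52757, 3.635749, 0.590043]
Step 3: Dot product.
a^T * proj(x) = -5*2.246023 + 5*(-2.52757) - 4*3.635749 + 5*0.590043 = -35.4607


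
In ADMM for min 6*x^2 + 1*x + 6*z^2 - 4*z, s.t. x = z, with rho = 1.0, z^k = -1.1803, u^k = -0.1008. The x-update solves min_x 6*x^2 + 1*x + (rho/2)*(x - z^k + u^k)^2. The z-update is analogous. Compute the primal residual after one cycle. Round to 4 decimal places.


ADMM iteration with rho = 1.0, z^k = -1.1803, u^k = -0.1008
Step 1: x-update.
Minimize 6*x^2 + 1*x + (1.0/2)*(x + 1.1803 - 0.1008)^2
FOC: (2*6 + 1.0)*x = -1 + 1.0*(-1.1803 + 0.1008)
x^{k+1} = -0.16
Step 2: z-update.
Minimize 6*z^2 - 4*z + (1.0/2)*(-0.16 - z - 0.1008)^2
FOC: (2*6 + 1.0)*z = 4 + 1.0*(-0.16 - 0.1008)
z^{k+1} = 0.2876
Step 3: u-update.
u^{k+1} = -0.1008 - 0.16 - 0.2876 = -0.5484
Step 4: Primal residual = |-0.16 - 0.2876| = 0.4476


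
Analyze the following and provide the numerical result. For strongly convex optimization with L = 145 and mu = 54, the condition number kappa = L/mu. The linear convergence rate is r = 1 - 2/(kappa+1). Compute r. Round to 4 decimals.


Step 1: Compute the condition number.
kappa = L/mu = 145/54 = 2.6852
Step 2: Compute the convergence rate.
r = 1 - 2/(kappa + 1) = 1 - 2*mu/(L + mu) = (L - mu)/(L + mu) = 91/199 = 0.4573


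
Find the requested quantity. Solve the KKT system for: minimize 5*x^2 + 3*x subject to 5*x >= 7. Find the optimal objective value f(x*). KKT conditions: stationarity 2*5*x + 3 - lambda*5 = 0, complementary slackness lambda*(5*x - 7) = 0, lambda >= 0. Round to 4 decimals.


Step 1: Try lambda = 0 (constraint inactive).
x_unc = -3/(2*5) = -0.3
Check: 5*-0.3 = -1.5 < 7 -- violated!
Step 2: Constraint must be active: 5*x = 7
x* = 7/5 = 1.4
lambda = (2*5*1.4 + 3)/5 = 3.4
Step 3: Compute optimal value.
f(x*) = 5*1.4^2 + 3*1.4 = 14.0


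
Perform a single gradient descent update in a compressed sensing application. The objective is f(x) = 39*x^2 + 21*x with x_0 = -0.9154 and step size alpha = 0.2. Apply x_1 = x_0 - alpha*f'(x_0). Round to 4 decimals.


We compute the gradient at x_0 and apply the update.
f'(x) = 78*x + 21
f'(-0.9154) = 78*-0.9154 + 21 = -50.4012
x_1 = -0.9154 - 0.2*-50.4012 = 9.1648


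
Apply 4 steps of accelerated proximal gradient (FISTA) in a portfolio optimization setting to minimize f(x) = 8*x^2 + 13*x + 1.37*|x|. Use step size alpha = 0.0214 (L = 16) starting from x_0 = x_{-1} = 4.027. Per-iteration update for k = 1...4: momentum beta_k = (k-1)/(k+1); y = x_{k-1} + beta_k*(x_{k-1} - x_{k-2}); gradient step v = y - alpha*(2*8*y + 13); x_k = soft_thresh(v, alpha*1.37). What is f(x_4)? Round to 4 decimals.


FISTA on f(x) = 8*x^2 + 13*x + 1.37*|x|
L = 16, alpha = 0.0214
Iteration 1: beta = 0.0, y = 4.027 + 0.0*(4.027 - 4.027) = 4.027
  grad(y) = 77.432, v = y - alpha*grad = 2.37
  prox(v) = soft_thresh(2.37, 0.0293) = 2.3406
Iteration 2: beta = 0.3333, y = 2.3406 + 0.3333*(2.3406 - 4.027) = 1.7785
  grad(y) = 41.4563, v = y - alpha*grad = 0.8914
  prox(v) = soft_thresh(0.8914, 0.0293) = 0.862
Iteration 3: beta = 0.5, y = 0.862 + 0.5*(0.862 - 2.3406) = 0.1227
  grad(y) = 14.9637, v = y - alpha*grad = -0.1975
  prox(v) = soft_thresh(-0.1975, 0.0293) = -0.1682
Iteration 4: beta = 0.6, y = -0.1682 + 0.6*(-0.1682 - 0.862) = -0.7863
  grad(y) = 0.4192, v = y - alpha*grad = -0.7953
  prox(v) = soft_thresh(-0.7953, 0.0293) = -0.766
f(x_4) = 8*(-0.766)^2 + 13*(-0.766) + 1.37*|-0.766| = -4.2146


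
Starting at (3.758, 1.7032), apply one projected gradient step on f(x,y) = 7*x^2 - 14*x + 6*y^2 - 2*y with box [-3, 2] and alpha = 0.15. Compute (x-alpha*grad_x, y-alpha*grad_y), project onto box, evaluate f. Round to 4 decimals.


Step 1: Compute gradient at (3.758, 1.7032).
grad_x = 2*7*3.758 - 14 = 38.612
grad_y = 2*6*1.7032 - 2 = 18.4384
Step 2: Gradient step.
x_raw = 3.758 - 0.15*38.612 = -2.0338
y_raw = 1.7032 - 0.15*18.4384 = -1.0626
Step 3: Project onto [-3, 2].
x_proj = clip(-2.0338) = -2.0338
y_proj = clip(-1.0626) = -1.0626
Step 4: Evaluate f.
f(-2.0338, -1.0626) = 66.3269


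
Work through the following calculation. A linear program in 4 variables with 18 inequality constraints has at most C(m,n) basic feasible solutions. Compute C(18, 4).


Each vertex corresponds to some choice of n active constraints out of m, so the number of vertices is at most C(m, n) = m! / (n!(m-n)!).
m = 18, n = 4
Numerator: 18 * 17 * 16 * 15
Denominator: 4! = 24
C(18, 4) = 3060


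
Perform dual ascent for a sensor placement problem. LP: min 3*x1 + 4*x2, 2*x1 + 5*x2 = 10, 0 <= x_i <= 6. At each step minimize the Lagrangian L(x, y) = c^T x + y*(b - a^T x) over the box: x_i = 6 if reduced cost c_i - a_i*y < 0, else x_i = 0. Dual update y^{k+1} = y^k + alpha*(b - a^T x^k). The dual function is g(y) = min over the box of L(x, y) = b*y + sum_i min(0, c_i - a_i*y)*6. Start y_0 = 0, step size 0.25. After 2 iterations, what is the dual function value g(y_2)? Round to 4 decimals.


Dual ascent for LP: min 3*x1 + 4*x2, 2*x1 + 5*x2 = 10, 0 <= x_i <= 6
Step 1: y^k = 0.0, reduced costs: (3.0, 4.0)
  x^k = (0.0, 0.0), subgradient = b - a^T x = 10.0
  y^{k+1} = 0.0 + 0.25*10.0 = 2.5
Step 2: y^k = 2.5, reduced costs: (-2.0, -8.5)
  x^k = (6.0, 6.0), subgradient = b - a^T x = -32.0
  y^{k+1} = 2.5 + 0.25*-32.0 = -5.5
Dual objective at y_2 = -5.5: reduced costs (14.0, 31.5), box minimizer x = (0.0, 0.0)
g(y_2) = b*y + (c1 - a1*y)*x1 + (c2 - a2*y)*x2 = 10*(-5.5) + 14.0*0.0 + 31.5*0.0 = -55.0 + 0.0 + 0.0 = -55.0


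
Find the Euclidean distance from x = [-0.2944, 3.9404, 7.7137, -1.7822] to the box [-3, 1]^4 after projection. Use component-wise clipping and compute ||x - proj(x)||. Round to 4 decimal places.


Project each component onto [-3, 1].
clip(-0.2944) = -0.2944, clip(3.9404) = 1.0, clip(7.7137) = 1.0, clip(-1.7822) = -1.7822
Projection = [-0.2944, 1.0, 1.0, -1.7822]
Squared diffs: [0.0, 8.646, 45.0738, 0.0]
Distance = sqrt(53.7198) = 7.3294


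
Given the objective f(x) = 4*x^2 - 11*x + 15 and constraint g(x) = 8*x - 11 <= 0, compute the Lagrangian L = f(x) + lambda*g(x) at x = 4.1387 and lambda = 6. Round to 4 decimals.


Step 1: Evaluate f(x).
f(4.1387) = 4*4.1387^2 - 11*4.1387 + 15 = 37.9897
Step 2: Evaluate g(x).
g(4.1387) = 8*4.1387 - 11 = 22.1096
Step 3: Compute Lagrangian.
L = 37.9897 + 6*22.1096 = 170.6473


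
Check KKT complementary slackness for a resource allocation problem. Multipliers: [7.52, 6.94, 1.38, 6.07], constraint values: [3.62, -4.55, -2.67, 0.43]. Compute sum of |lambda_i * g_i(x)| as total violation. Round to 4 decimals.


KKT complementary slackness check:
lambda_1 * g_1 = 7.52 * 3.62 = 27.2224
lambda_2 * g_2 = 6.94 * -4.55 = -31.577
lambda_3 * g_3 = 1.38 * -2.67 = -3.6846
lambda_4 * g_4 = 6.07 * 0.43 = 2.6101
Total violation = 27.2224 + 31.577 + 3.6846 + 2.6101 = 65.0941


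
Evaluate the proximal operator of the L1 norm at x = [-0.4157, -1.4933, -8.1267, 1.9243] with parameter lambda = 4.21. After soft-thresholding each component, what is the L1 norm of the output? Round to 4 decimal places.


Soft-thresholding with lambda = 4.21:
prox(-0.4157) = sign(-0.4157)*max(|-0.4157| - 4.21, 0) = 0.0
prox(-1.4933) = sign(-1.4933)*max(|-1.4933| - 4.21, 0) = 0.0
prox(-8.1267) = sign(-8.1267)*max(|-8.1267| - 4.21, 0) = -3.9167
prox(1.9243) = sign(1.9243)*max(|1.9243| - 4.21, 0) = 0.0
prox(x) = [0.0, 0.0, -3.9167, 0.0]
||prox(x)||_1 = 0.0 + 0.0 + 3.9167 + 0.0 = 3.9167


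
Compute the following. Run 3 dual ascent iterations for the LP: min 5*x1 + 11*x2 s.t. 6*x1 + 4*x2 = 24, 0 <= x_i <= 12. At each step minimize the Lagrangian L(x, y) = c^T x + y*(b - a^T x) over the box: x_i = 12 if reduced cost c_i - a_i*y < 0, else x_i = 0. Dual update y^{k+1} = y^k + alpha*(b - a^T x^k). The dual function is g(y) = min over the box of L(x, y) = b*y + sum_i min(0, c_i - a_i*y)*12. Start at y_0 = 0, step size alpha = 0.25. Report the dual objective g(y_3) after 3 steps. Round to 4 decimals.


Dual ascent for LP: min 5*x1 + 11*x2, 6*x1 + 4*x2 = 24, 0 <= x_i <= 12
Step 1: y^k = 0.0, reduced costs: (5.0, 11.0)
  x^k = (0.0, 0.0), subgradient = b - a^T x = 24.0
  y^{k+1} = 0.0 + 0.25*24.0 = 6.0
Step 2: y^k = 6.0, reduced costs: (-31.0, -13.0)
  x^k = (12.0, 12.0), subgradient = b - a^T x = -96.0
  y^{k+1} = 6.0 + 0.25*-96.0 = -18.0
Step 3: y^k = -18.0, reduced costs: (113.0, 83.0)
  x^k = (0.0, 0.0), subgradient = b - a^T x = 24.0
  y^{k+1} = -18.0 + 0.25*24.0 = -12.0
Dual objective at y_3 = -12.0: reduced costs (77.0, 59.0), box minimizer x = (0.0, 0.0)
g(y_3) = b*y + (c1 - a1*y)*x1 + (c2 - a2*y)*x2 = 24*(-12.0) + 77.0*0.0 + 59.0*0.0 = -288.0 + 0.0 + 0.0 = -288.0


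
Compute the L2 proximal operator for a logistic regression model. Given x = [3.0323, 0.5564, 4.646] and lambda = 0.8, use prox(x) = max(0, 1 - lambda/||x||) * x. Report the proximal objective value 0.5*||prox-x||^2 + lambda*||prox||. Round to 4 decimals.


Step 1: Compute ||x||.
||x|| = 5.5758
Step 2: Compute scaling factor.
scale = max(0, 1 - 0.8/5.5758) = 0.8565
Step 3: prox(x) = [2.5972, 0.4766, 3.9794]
||prox(x)|| = 4.7758
Step 4: Proximal objective.
0.5*||prox-x||^2 = 0.32
lambda*||prox|| = 3.8206
Total = 4.1407


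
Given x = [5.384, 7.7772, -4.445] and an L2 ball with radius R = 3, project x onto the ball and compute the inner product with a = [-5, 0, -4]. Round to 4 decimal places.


Step 1: Compute ||x|| (intermediates to 6 decimals).
||x|| = sqrt(5.384^2 + 7.7772^2 + (-4.445)^2) = 10.451331
Step 2: Project.
Since ||x|| > R, scale = R/||x|| = 3/10.451331 = 0.287045, proj(x) = scale * x
proj(x) = [1.54545, 2.232406, -1.275915]
Step 3: Dot product.
a^T * proj(x) = -5*1.54545 + 0*2.232406 - 4*(-1.275915) = -2.6236


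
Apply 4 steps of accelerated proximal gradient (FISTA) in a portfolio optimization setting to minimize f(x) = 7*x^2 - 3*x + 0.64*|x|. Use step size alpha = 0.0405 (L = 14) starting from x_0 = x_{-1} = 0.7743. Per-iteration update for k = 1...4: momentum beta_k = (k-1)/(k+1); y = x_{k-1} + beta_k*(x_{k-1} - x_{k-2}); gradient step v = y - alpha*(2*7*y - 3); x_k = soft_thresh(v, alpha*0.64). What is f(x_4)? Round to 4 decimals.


FISTA on f(x) = 7*x^2 - 3*x + 0.64*|x|
L = 14, alpha = 0.0405
Iteration 1: beta = 0.0, y = 0.7743 + 0.0*(0.7743 - 0.7743) = 0.7743
  grad(y) = 7.8402, v = y - alpha*grad = 0.4568
  prox(v) = soft_thresh(0.4568, 0.0259) = 0.4309
Iteration 2: beta = 0.3333, y = 0.4309 + 0.3333*(0.4309 - 0.7743) = 0.3164
  grad(y) = 1.4292, v = y - alpha*grad = 0.2585
  prox(v) = soft_thresh(0.2585, 0.0259) = 0.2326
Iteration 3: beta = 0.5, y = 0.2326 + 0.5*(0.2326 - 0.4309) = 0.1334
  grad(y) = -1.132, v = y - alpha*grad = 0.1793
  prox(v) = soft_thresh(0.1793, 0.0259) = 0.1534
Iteration 4: beta = 0.6, y = 0.1534 + 0.6*(0.1534 - 0.2326) = 0.1058
  grad(y) = -1.5185, v = y - alpha*grad = 0.1673
  prox(v) = soft_thresh(0.1673, 0.0259) = 0.1414
f(x_4) = 7*0.1414^2 - 3*0.1414 + 0.64*|0.1414| = -0.1937
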